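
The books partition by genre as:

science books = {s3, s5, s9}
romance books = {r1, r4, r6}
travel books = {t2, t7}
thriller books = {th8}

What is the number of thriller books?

1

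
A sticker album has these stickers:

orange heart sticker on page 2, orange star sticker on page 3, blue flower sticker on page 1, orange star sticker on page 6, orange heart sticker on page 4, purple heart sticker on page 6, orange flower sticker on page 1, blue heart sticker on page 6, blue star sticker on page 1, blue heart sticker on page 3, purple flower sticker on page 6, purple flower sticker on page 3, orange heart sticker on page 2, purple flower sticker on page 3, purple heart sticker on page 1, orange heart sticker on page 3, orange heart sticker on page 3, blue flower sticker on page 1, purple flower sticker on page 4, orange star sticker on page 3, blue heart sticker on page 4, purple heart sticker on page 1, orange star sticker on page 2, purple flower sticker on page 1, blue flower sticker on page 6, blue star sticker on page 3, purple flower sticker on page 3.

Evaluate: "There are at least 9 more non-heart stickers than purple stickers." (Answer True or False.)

non-heart stickers: 16.
purple stickers: 9.
The claim requires 16 − 9 = 7 ≥ 9, which does not hold.

False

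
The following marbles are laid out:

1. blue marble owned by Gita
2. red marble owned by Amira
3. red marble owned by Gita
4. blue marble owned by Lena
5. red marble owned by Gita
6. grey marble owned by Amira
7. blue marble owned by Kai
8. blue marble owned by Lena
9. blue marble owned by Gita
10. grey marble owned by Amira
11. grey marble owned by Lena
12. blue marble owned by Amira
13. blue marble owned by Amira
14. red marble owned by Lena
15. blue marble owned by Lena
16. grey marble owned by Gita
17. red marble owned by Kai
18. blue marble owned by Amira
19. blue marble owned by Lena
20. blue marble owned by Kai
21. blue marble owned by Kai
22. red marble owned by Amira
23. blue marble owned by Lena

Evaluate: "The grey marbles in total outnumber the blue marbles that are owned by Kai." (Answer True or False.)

grey marbles: 4.
blue marbles owned by Kai: 3.
The claim requires 4 > 3, which holds.

True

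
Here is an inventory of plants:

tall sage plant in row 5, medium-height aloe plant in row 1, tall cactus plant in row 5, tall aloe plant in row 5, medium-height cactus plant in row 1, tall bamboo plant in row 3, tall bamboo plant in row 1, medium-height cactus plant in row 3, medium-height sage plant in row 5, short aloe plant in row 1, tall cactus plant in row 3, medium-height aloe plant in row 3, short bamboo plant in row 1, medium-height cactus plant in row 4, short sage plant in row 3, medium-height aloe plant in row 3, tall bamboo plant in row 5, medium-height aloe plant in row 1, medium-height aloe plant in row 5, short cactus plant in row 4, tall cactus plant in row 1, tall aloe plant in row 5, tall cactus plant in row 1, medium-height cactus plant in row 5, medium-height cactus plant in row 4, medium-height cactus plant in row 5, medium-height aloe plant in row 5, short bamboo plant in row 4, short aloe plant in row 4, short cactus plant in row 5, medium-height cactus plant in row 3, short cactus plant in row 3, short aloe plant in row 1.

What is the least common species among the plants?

sage

Counts by species: cactus 14, aloe 11, bamboo 5, sage 3.
The minimum is 3, held uniquely by sage.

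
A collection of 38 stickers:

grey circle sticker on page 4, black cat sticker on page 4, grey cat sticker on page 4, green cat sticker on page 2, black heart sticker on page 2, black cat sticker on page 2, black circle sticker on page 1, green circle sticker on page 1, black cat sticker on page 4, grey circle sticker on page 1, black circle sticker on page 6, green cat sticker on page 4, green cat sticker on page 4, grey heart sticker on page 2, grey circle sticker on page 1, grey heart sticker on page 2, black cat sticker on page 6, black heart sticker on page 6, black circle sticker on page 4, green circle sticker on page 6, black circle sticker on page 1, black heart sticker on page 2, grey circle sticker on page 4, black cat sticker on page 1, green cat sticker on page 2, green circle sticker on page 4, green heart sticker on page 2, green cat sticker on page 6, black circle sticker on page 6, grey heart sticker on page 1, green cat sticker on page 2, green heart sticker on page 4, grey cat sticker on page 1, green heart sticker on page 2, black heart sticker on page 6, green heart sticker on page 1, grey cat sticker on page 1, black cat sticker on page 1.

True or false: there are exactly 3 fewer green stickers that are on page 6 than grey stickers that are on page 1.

|green stickers on page 6| = 2.
|grey stickers on page 1| = 5.
The claim requires 5 − 2 (= 3) to equal 3, which holds.

True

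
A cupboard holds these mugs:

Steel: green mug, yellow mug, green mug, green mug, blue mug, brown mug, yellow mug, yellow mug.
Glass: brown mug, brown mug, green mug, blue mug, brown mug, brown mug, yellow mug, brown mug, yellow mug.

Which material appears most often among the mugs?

glass

Counts by material: glass 9, steel 8.
The maximum is 9, held uniquely by glass.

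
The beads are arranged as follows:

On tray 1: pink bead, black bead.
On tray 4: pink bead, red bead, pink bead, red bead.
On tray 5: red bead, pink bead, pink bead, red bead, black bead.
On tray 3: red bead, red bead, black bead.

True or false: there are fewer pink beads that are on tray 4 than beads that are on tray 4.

True

There are 2 pink beads on tray 4.
There are 4 beads on tray 4.
The claim requires 2 < 4, which holds.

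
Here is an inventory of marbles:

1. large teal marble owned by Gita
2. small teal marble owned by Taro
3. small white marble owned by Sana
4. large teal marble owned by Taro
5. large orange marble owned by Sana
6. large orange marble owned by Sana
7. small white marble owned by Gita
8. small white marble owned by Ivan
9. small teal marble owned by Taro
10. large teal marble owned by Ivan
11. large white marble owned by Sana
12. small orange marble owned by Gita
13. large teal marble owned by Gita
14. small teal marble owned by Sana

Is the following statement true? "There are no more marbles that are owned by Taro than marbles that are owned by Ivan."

False

marbles owned by Taro: 3.
marbles owned by Ivan: 2.
The claim requires 3 ≤ 2, which does not hold.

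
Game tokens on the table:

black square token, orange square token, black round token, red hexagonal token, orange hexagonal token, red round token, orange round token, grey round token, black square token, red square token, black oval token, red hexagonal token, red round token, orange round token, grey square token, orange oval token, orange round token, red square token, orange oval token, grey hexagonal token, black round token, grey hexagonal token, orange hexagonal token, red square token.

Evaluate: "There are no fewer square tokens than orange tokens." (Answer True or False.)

False

|square tokens| = 7.
|orange tokens| = 8.
The claim requires 7 ≥ 8, which does not hold.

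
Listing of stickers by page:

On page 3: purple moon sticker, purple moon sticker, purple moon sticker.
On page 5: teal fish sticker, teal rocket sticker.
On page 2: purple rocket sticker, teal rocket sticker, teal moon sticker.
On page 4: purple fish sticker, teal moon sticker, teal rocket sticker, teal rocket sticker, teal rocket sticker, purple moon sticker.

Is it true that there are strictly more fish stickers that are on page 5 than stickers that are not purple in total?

False

|fish stickers on page 5| = 1.
|stickers that are not purple| = 8.
The claim requires 1 > 8, which does not hold.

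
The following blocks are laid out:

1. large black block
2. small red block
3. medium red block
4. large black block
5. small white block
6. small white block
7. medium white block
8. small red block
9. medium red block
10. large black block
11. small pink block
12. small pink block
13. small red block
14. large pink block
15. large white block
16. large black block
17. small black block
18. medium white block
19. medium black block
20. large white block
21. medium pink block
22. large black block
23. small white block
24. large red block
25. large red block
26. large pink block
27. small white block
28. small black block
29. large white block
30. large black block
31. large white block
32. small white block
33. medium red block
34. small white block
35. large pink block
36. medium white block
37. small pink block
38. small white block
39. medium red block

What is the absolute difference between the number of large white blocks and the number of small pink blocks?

large white blocks: 4. small pink blocks: 3.
|4 − 3| = 4 − 3 = 1.

1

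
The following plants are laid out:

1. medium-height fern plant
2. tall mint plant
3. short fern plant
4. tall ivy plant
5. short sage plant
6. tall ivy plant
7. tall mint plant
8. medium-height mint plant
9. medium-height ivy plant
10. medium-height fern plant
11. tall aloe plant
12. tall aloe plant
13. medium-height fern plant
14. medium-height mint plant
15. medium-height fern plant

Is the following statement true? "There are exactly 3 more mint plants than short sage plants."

True

mint plants: 4.
short sage plants: 1.
The claim requires 4 − 1 (= 3) to equal 3, which holds.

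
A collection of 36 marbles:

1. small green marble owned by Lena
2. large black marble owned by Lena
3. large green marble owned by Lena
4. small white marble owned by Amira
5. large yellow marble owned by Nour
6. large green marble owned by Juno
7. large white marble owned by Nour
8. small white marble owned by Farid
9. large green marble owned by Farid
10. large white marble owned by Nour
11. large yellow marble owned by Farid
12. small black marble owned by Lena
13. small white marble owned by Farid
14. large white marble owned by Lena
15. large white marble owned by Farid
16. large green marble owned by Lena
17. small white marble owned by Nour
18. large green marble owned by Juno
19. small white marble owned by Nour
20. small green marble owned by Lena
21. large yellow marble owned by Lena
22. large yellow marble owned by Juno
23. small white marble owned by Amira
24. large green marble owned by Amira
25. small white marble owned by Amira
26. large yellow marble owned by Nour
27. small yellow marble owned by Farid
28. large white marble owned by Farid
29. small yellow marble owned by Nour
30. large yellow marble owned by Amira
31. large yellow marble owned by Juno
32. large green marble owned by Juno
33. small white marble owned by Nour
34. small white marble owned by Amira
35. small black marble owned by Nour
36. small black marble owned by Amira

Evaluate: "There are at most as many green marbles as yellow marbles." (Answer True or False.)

True

green marbles: 9.
yellow marbles: 9.
The claim requires 9 ≤ 9, which holds.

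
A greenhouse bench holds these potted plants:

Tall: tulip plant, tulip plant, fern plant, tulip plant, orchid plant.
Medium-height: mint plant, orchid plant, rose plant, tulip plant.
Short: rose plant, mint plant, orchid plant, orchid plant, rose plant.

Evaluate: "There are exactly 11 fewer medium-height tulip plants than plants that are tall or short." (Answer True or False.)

|medium-height tulip plants| = 1.
|plants that are tall or short| = 10.
The claim requires 10 − 1 (= 9) to equal 11, which does not hold.

False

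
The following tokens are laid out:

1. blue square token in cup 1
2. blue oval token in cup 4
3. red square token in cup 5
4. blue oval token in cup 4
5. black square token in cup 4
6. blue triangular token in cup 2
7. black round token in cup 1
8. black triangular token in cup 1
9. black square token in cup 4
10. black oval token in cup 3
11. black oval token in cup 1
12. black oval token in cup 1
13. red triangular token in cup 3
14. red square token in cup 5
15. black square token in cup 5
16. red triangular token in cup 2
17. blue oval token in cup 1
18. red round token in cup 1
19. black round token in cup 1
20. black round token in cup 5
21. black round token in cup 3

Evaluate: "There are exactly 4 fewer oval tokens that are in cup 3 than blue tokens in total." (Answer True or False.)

True

There is 1 oval token in cup 3.
There are 5 blue tokens.
The claim requires 5 − 1 (= 4) to equal 4, which holds.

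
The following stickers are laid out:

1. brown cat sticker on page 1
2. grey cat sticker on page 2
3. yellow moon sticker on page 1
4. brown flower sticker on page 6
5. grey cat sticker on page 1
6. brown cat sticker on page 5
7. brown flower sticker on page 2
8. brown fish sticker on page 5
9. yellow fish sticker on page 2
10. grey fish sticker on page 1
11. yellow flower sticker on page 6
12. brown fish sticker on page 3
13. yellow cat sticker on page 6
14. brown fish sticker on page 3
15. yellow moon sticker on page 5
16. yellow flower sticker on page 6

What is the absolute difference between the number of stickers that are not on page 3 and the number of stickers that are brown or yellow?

1

stickers that are not on page 3: 14. stickers that are brown or yellow: 13.
|14 − 13| = 14 − 13 = 1.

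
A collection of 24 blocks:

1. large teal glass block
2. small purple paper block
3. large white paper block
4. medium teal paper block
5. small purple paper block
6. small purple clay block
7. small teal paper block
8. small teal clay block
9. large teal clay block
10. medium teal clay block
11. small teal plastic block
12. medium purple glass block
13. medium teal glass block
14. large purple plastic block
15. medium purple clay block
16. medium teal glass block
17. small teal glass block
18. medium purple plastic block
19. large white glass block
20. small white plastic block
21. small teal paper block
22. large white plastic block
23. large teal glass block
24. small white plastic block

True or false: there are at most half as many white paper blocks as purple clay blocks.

True

|white paper blocks| = 1.
|purple clay blocks| = 2.
The claim requires 2 × 1 = 2 ≤ 2, which holds.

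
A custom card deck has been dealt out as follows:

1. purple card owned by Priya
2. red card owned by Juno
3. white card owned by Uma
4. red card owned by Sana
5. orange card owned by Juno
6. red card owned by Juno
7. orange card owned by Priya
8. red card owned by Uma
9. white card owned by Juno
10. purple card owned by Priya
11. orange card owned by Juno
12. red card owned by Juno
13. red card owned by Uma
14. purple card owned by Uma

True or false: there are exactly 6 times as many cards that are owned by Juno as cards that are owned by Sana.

Count of cards owned by Juno: 6.
Count of cards owned by Sana: 1.
The claim requires 6 = 6 × 1 = 6, which holds.

True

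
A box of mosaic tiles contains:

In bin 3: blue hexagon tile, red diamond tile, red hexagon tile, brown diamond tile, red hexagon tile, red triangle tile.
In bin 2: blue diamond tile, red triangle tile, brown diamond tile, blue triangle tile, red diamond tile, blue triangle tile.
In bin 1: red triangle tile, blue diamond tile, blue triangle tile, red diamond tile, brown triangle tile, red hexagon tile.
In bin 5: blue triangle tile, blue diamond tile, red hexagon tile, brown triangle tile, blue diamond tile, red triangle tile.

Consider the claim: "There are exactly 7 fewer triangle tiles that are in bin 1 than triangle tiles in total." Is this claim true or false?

triangle tiles in bin 1: 3.
triangle tiles: 10.
The claim requires 10 − 3 (= 7) to equal 7, which holds.

True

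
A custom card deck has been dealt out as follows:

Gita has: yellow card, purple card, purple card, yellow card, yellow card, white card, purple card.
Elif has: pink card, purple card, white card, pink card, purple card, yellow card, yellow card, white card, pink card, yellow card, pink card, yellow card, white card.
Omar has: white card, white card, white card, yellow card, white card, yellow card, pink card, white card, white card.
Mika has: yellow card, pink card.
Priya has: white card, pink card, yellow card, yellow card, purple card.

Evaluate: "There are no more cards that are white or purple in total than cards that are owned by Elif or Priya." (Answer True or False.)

There are 17 cards that are white or purple.
Count of cards owned by Elif or Priya: 18.
The claim requires 17 ≤ 18, which holds.

True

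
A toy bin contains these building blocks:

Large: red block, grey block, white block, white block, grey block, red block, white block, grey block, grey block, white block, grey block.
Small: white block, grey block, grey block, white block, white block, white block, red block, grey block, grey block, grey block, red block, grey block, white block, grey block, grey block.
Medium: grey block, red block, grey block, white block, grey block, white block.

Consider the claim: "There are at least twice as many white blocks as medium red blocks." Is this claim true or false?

True

There are 11 white blocks.
There is 1 medium red block.
The claim requires 11 ≥ 2 × 1 = 2, which holds.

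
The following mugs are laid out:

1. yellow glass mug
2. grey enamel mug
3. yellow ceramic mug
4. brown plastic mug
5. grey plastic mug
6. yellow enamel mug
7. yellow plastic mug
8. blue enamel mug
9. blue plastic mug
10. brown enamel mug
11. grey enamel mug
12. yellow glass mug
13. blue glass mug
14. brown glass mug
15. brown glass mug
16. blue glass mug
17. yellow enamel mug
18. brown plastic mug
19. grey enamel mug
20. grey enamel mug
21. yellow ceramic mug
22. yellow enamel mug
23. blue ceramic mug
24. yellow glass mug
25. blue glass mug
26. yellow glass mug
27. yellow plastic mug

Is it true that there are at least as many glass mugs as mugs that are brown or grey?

|glass mugs| = 9.
|mugs that are brown or grey| = 10.
The claim requires 9 ≥ 10, which does not hold.

False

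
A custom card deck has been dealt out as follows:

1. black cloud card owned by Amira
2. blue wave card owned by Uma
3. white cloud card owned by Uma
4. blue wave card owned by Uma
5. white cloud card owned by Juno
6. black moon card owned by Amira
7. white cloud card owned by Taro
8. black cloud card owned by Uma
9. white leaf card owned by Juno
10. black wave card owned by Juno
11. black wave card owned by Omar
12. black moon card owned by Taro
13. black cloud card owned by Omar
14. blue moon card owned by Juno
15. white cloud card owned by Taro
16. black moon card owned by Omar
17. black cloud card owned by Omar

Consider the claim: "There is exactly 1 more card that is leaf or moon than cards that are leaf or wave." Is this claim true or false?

False

There are 5 cards that are leaf or moon.
There are 5 cards that are leaf or wave.
The claim requires 5 − 5 (= 0) to equal 1, which does not hold.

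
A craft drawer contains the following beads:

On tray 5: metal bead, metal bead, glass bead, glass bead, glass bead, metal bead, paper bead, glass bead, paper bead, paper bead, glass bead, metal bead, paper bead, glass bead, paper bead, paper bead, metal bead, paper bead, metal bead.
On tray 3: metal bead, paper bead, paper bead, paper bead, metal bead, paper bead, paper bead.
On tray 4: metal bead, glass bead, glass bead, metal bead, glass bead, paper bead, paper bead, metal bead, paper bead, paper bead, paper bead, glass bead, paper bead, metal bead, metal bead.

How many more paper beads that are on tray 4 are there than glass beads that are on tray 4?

2

paper beads on tray 4: 6.
glass beads on tray 4: 4.
6 − 4 = 2.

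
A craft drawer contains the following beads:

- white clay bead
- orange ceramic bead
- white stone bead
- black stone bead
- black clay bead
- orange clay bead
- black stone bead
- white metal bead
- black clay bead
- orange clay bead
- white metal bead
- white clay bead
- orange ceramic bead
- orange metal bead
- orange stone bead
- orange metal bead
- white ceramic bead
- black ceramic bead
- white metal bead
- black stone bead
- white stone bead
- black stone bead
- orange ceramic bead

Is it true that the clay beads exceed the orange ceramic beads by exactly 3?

True

|clay beads| = 6.
|orange ceramic beads| = 3.
The claim requires 6 − 3 (= 3) to equal 3, which holds.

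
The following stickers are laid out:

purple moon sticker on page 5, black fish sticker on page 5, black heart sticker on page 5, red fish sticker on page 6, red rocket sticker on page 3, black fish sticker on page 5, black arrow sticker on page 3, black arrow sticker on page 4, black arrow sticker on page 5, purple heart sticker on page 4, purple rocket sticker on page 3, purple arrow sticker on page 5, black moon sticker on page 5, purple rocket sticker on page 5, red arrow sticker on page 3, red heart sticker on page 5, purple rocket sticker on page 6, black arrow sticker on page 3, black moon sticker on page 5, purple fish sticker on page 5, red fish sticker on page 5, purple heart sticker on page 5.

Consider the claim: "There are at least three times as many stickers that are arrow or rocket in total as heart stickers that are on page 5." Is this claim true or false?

stickers that are arrow or rocket: 10.
heart stickers on page 5: 3.
The claim requires 10 ≥ 3 × 3 = 9, which holds.

True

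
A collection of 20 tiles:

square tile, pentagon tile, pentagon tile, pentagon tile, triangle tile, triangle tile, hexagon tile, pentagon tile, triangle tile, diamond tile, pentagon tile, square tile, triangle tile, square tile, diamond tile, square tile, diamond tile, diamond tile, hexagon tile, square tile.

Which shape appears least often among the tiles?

hexagon

Counts by shape: pentagon 5, square 5, diamond 4, triangle 4, hexagon 2.
The minimum is 2, held uniquely by hexagon.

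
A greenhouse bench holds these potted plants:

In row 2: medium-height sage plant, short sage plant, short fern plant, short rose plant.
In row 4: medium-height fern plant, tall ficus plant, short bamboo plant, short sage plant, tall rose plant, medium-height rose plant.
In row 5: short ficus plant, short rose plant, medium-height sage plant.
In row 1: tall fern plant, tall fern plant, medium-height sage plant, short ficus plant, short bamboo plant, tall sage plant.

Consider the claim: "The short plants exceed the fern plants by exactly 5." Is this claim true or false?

True

short plants: 9.
fern plants: 4.
The claim requires 9 − 4 (= 5) to equal 5, which holds.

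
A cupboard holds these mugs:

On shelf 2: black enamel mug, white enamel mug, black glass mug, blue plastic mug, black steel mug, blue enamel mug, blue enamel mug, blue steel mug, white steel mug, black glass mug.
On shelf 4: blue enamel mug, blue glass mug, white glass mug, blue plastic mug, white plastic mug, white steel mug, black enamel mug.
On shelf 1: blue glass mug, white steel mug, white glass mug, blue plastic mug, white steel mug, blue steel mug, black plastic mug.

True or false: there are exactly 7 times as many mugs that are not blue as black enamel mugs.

True

|mugs that are not blue| = 14.
|black enamel mugs| = 2.
The claim requires 14 = 7 × 2 = 14, which holds.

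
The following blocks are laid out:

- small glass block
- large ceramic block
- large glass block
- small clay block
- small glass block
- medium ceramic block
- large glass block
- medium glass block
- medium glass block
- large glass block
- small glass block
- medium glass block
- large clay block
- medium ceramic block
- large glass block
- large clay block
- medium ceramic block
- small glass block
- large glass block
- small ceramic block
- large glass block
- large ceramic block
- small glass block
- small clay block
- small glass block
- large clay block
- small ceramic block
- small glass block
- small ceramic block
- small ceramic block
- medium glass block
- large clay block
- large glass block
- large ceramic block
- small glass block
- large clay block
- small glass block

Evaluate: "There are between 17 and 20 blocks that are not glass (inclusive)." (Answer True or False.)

True

There are 17 blocks that are not glass.
The claim requires 17 ≤ 17 ≤ 20, which holds.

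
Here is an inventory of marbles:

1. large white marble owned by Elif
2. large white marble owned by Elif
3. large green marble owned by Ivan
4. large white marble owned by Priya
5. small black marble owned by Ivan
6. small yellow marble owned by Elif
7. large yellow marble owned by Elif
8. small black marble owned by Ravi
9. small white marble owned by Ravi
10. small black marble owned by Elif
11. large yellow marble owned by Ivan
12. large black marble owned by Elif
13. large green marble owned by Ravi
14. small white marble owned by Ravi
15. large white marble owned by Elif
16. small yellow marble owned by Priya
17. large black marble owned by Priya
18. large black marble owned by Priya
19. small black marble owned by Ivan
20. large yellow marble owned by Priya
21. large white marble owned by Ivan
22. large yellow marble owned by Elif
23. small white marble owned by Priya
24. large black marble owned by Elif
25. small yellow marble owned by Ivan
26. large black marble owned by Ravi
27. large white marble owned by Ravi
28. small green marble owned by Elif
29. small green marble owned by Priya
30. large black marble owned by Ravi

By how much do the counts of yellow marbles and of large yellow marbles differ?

3

yellow marbles: 7. large yellow marbles: 4.
|7 − 4| = 7 − 4 = 3.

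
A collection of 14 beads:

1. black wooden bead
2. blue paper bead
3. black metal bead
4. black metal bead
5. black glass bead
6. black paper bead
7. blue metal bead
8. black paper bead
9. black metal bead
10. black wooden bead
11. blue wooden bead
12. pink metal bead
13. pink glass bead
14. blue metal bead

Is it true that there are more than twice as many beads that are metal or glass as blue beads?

|beads that are metal or glass| = 8.
|blue beads| = 4.
The claim requires 8 > 2 × 4 = 8, which does not hold.

False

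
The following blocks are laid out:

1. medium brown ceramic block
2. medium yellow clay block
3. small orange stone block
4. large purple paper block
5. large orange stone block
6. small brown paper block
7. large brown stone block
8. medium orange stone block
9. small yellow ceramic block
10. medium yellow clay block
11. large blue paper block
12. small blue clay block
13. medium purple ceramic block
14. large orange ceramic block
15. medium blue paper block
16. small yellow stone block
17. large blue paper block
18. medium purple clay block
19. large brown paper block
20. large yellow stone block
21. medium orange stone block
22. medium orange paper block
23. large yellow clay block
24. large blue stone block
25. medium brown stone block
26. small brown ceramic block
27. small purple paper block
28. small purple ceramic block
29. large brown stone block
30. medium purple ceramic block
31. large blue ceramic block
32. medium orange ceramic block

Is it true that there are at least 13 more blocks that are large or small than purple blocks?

blocks that are large or small: 20.
purple blocks: 6.
The claim requires 20 − 6 = 14 ≥ 13, which holds.

True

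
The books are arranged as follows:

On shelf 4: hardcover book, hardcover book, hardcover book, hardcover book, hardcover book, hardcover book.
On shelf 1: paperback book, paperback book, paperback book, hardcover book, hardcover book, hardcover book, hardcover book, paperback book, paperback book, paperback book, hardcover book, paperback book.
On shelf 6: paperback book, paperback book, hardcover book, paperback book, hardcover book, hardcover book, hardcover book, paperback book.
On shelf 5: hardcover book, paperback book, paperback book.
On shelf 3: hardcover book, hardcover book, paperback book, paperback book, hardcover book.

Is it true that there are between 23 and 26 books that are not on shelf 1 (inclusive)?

False

|books that are not on shelf 1| = 22.
The claim requires 23 ≤ 22 ≤ 26, which does not hold.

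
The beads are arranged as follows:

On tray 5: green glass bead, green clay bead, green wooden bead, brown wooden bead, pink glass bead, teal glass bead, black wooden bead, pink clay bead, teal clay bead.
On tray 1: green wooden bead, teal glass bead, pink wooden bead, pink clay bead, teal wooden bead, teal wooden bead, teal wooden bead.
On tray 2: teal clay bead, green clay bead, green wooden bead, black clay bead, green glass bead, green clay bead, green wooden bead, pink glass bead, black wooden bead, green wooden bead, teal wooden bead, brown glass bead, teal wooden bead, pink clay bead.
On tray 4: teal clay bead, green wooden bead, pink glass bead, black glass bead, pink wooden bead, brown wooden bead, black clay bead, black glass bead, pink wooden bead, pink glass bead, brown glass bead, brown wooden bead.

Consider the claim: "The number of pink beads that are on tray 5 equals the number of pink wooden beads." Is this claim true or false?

False

|pink beads on tray 5| = 2.
|pink wooden beads| = 3.
The claim requires 2 = 3, which does not hold.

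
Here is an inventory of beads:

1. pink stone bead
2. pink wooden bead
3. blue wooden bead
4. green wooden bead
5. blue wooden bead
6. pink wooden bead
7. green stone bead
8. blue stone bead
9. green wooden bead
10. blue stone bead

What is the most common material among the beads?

wooden

Counts by material: wooden 6, stone 4.
The maximum is 6, held uniquely by wooden.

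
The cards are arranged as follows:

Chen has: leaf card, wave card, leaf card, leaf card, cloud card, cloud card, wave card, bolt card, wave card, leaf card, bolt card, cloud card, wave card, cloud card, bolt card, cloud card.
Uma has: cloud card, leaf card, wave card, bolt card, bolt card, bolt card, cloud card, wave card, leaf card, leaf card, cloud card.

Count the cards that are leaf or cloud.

15

cloud: 8; leaf: 7; together 8 + 7 = 15.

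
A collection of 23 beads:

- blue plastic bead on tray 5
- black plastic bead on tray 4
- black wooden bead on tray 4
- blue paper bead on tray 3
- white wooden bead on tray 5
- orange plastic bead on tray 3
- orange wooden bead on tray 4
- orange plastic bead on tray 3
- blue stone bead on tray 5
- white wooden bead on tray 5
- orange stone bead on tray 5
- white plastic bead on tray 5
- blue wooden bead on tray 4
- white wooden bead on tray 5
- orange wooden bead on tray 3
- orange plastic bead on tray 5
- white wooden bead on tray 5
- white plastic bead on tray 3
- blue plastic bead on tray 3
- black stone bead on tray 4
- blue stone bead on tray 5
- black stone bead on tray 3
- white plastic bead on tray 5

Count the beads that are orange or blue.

12

blue: 6; orange: 6; together 6 + 6 = 12.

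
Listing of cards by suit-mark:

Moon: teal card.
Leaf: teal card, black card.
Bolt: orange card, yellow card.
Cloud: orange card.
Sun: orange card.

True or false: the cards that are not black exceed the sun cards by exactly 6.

False

cards that are not black: 6.
sun cards: 1.
The claim requires 6 − 1 (= 5) to equal 6, which does not hold.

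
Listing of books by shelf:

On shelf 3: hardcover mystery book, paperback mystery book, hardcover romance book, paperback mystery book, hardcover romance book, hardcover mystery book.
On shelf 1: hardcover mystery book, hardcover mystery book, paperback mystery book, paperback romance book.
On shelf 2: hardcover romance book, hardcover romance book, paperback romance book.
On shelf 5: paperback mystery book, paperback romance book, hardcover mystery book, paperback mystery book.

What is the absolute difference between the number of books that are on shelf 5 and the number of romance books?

books on shelf 5: 4. romance books: 7.
|4 − 7| = 7 − 4 = 3.

3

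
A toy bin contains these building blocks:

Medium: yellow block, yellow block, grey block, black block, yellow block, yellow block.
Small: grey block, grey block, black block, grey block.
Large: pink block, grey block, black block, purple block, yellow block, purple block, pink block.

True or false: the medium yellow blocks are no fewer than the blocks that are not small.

There are 4 medium yellow blocks.
There are 13 blocks that are not small.
The claim requires 4 ≥ 13, which does not hold.

False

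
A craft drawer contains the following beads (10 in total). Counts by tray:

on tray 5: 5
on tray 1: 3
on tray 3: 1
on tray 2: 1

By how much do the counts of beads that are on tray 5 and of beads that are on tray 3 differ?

4

beads on tray 5: 5. beads on tray 3: 1.
|5 − 1| = 5 − 1 = 4.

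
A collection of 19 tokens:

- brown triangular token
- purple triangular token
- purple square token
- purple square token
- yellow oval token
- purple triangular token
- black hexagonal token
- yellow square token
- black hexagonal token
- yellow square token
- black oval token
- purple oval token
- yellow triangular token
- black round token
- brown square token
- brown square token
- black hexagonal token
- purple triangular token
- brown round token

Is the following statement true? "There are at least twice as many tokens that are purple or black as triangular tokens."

True

There are 11 tokens that are purple or black.
There are 5 triangular tokens.
The claim requires 11 ≥ 2 × 5 = 10, which holds.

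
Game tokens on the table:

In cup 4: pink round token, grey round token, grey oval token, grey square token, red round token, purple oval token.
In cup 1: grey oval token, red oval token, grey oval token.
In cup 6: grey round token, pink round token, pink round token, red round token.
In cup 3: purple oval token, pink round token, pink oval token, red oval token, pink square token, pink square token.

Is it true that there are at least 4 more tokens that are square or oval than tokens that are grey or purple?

False

tokens that are square or oval: 11.
tokens that are grey or purple: 8.
The claim requires 11 − 8 = 3 ≥ 4, which does not hold.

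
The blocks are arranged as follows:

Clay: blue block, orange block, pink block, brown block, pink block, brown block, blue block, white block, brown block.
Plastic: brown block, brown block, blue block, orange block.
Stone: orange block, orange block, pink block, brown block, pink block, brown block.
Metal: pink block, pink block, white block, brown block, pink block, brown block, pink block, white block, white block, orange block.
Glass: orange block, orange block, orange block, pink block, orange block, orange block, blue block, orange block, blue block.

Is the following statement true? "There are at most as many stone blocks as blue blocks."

stone blocks: 6.
blue blocks: 5.
The claim requires 6 ≤ 5, which does not hold.

False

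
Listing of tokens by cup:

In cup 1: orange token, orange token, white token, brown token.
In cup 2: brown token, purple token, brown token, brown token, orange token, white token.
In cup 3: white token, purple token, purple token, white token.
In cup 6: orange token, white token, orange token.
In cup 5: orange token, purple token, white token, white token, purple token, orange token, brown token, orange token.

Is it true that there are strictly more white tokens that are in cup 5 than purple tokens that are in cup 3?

|white tokens in cup 5| = 2.
|purple tokens in cup 3| = 2.
The claim requires 2 > 2, which does not hold.

False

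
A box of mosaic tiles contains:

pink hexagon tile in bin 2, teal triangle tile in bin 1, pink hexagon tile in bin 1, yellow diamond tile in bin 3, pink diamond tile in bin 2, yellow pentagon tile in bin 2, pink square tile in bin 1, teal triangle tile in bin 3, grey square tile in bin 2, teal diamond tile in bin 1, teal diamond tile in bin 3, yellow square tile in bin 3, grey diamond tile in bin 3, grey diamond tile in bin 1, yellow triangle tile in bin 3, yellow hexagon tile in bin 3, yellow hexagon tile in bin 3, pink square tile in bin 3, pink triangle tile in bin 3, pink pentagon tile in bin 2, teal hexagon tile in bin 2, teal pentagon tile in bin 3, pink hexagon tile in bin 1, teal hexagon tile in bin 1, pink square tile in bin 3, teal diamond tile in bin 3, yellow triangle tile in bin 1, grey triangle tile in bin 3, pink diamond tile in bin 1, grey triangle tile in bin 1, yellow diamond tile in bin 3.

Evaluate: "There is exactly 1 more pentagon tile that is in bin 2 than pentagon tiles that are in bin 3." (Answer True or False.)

True

There are 2 pentagon tiles in bin 2.
There is 1 pentagon tile in bin 3.
The claim requires 2 − 1 (= 1) to equal 1, which holds.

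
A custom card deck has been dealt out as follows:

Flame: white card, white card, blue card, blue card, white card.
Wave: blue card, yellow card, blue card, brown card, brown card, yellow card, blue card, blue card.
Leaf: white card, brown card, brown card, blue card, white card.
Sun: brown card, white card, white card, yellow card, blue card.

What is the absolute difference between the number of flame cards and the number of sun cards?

flame cards: 5. sun cards: 5.
|5 − 5| = 5 − 5 = 0.

0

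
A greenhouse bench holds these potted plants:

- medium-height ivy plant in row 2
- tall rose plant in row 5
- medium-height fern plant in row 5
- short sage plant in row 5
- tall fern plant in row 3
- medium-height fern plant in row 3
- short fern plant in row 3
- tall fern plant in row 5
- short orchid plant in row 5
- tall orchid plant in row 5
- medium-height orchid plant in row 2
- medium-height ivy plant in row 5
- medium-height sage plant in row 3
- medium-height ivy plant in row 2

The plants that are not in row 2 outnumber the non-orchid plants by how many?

plants that are not in row 2: 11.
non-orchid plants: 11.
11 − 11 = 0.

0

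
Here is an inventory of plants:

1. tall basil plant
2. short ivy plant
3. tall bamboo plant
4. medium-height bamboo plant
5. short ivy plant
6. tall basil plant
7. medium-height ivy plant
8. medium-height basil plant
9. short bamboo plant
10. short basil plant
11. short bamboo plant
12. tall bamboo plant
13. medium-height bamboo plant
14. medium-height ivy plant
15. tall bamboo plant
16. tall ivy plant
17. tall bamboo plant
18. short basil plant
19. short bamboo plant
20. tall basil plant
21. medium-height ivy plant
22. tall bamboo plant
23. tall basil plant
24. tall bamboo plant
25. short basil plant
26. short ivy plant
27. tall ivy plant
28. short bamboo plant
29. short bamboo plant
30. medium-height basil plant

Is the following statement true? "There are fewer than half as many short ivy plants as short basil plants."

False

|short ivy plants| = 3.
|short basil plants| = 3.
The claim requires 2 × 3 = 6 < 3, which does not hold.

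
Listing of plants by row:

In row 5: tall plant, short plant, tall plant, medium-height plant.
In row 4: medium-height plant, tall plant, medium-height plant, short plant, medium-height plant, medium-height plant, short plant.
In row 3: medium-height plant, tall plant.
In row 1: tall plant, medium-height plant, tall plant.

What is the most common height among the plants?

Counts by height: medium-height 7, tall 6, short 3.
The maximum is 7, held uniquely by medium-height.

medium-height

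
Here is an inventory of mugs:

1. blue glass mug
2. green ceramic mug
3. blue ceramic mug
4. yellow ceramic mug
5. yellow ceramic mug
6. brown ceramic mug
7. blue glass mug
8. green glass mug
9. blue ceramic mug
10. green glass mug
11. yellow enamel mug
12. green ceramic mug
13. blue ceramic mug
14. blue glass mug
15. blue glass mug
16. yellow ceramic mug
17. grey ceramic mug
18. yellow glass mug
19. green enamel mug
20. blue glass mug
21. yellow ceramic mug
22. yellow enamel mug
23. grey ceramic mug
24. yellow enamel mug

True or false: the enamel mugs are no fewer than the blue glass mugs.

False

enamel mugs: 4.
blue glass mugs: 5.
The claim requires 4 ≥ 5, which does not hold.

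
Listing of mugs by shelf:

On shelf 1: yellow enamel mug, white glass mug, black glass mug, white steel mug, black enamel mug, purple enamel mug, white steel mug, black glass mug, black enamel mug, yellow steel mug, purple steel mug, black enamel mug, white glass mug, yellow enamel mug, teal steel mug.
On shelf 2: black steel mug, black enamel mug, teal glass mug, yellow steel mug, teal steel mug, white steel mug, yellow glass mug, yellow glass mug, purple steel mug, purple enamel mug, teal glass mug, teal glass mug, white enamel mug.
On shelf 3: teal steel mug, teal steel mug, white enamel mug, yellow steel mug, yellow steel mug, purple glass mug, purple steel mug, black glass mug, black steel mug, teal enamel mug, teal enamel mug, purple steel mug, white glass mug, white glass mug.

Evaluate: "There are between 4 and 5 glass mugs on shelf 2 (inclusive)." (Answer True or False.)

True

|glass mugs on shelf 2| = 5.
The claim requires 4 ≤ 5 ≤ 5, which holds.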